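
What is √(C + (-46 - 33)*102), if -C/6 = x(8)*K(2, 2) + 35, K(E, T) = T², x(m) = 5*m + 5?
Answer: 2*I*√2337 ≈ 96.685*I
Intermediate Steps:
x(m) = 5 + 5*m
C = -1290 (C = -6*((5 + 5*8)*2² + 35) = -6*((5 + 40)*4 + 35) = -6*(45*4 + 35) = -6*(180 + 35) = -6*215 = -1290)
√(C + (-46 - 33)*102) = √(-1290 + (-46 - 33)*102) = √(-1290 - 79*102) = √(-1290 - 8058) = √(-9348) = 2*I*√2337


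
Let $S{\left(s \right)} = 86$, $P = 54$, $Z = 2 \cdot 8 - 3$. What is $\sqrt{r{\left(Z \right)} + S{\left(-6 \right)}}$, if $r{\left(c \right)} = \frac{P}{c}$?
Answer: $\frac{2 \sqrt{3809}}{13} \approx 9.4949$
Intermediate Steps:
$Z = 13$ ($Z = 16 - 3 = 13$)
$r{\left(c \right)} = \frac{54}{c}$
$\sqrt{r{\left(Z \right)} + S{\left(-6 \right)}} = \sqrt{\frac{54}{13} + 86} = \sqrt{\frac{1172}{13}} = \frac{2 \sqrt{3809}}{13}$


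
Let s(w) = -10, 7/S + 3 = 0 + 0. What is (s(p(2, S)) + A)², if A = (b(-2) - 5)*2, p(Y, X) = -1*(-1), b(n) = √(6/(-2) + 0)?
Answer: 388 - 80*I*√3 ≈ 388.0 - 138.56*I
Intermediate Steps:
S = -7/3 (S = 7/(-3 + (0 + 0)) = 7/(-3 + 0) = 7/(-3) = 7*(-⅓) = -7/3 ≈ -2.3333)
b(n) = I*√3 (b(n) = √(6*(-½) + 0) = √(-3 + 0) = √(-3) = I*√3)
p(Y, X) = 1
A = -10 + 2*I*√3 (A = (I*√3 - 5)*2 = (-5 + I*√3)*2 = -10 + 2*I*√3 ≈ -10.0 + 3.4641*I)
(s(p(2, S)) + A)² = (-10 + (-10 + 2*I*√3))² = (-20 + 2*I*√3)²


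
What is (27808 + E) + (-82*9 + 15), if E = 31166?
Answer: 58251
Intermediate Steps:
(27808 + E) + (-82*9 + 15) = (27808 + 31166) + (-82*9 + 15) = 58974 + (-738 + 15) = 58974 - 723 = 58251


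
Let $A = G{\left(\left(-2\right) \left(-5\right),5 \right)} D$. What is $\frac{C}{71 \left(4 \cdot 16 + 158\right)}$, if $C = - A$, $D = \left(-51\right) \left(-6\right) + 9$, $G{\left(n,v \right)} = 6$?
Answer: $- \frac{315}{2627} \approx -0.11991$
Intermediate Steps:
$D = 315$ ($D = 306 + 9 = 315$)
$A = 1890$ ($A = 6 \cdot 315 = 1890$)
$C = -1890$ ($C = \left(-1\right) 1890 = -1890$)
$\frac{C}{71 \left(4 \cdot 16 + 158\right)} = - \frac{1890}{71 \left(4 \cdot 16 + 158\right)} = - \frac{1890}{71 \left(64 + 158\right)} = - \frac{1890}{71 \cdot 222} = - \frac{1890}{15762} = \left(-1890\right) \frac{1}{15762} = - \frac{315}{2627}$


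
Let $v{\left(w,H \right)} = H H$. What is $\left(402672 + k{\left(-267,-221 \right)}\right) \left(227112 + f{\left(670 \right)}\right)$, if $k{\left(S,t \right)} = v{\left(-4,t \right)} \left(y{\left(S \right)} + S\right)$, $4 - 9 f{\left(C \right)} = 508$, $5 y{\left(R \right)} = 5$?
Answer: $-2858415703904$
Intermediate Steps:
$v{\left(w,H \right)} = H^{2}$
$y{\left(R \right)} = 1$ ($y{\left(R \right)} = \frac{1}{5} \cdot 5 = 1$)
$f{\left(C \right)} = -56$ ($f{\left(C \right)} = \frac{4}{9} - \frac{508}{9} = -56$)
$k{\left(S,t \right)} = t^{2} \left(1 + S\right)$
$\left(402672 + k{\left(-267,-221 \right)}\right) \left(227112 + f{\left(670 \right)}\right) = \left(402672 + \left(-221\right)^{2} \left(1 - 267\right)\right) \left(227112 - 56\right) = \left(402672 + 48841 \left(-266\right)\right) 227056 = \left(402672 - 12991706\right) 227056 = \left(-12589034\right) 227056 = -2858415703904$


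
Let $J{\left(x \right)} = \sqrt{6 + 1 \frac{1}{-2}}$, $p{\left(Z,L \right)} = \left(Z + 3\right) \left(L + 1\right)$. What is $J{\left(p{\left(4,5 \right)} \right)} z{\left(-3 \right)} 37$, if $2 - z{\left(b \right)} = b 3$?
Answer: $\frac{407 \sqrt{22}}{2} \approx 954.5$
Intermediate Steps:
$z{\left(b \right)} = 2 - 3 b$ ($z{\left(b \right)} = 2 - b 3 = 2 - 3 b$)
$p{\left(Z,L \right)} = \left(1 + L\right) \left(3 + Z\right)$ ($p{\left(Z,L \right)} = \left(3 + Z\right) \left(1 + L\right) = \left(1 + L\right) \left(3 + Z\right)$)
$J{\left(x \right)} = \frac{\sqrt{22}}{2}$ ($J{\left(x \right)} = \sqrt{6 + 1 \left(- \frac{1}{2}\right)} = \sqrt{6 - \frac{1}{2}} = \sqrt{\frac{11}{2}} = \frac{\sqrt{22}}{2}$)
$J{\left(p{\left(4,5 \right)} \right)} z{\left(-3 \right)} 37 = \frac{\sqrt{22}}{2} \left(2 - -9\right) 37 = \frac{\sqrt{22}}{2} \left(2 + 9\right) 37 = \frac{\sqrt{22}}{2} \cdot 11 \cdot 37 = \frac{11 \sqrt{22}}{2} \cdot 37 = \frac{407 \sqrt{22}}{2}$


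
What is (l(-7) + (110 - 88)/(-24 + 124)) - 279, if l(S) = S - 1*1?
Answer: -14339/50 ≈ -286.78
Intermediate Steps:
l(S) = -1 + S (l(S) = S - 1 = -1 + S)
(l(-7) + (110 - 88)/(-24 + 124)) - 279 = ((-1 - 7) + (110 - 88)/(-24 + 124)) - 279 = (-8 + 22/100) - 279 = (-8 + 22*(1/100)) - 279 = (-8 + 11/50) - 279 = -389/50 - 279 = -14339/50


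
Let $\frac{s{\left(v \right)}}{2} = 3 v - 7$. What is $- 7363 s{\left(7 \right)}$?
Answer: $-206164$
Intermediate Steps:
$s{\left(v \right)} = -14 + 6 v$ ($s{\left(v \right)} = 2 \left(3 v - 7\right) = 2 \left(-7 + 3 v\right) = -14 + 6 v$)
$- 7363 s{\left(7 \right)} = - 7363 \left(-14 + 6 \cdot 7\right) = - 7363 \left(-14 + 42\right) = \left(-7363\right) 28 = -206164$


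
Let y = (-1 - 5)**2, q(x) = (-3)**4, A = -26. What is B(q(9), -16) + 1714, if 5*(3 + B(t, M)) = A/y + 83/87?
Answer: 4465831/2610 ≈ 1711.0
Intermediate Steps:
q(x) = 81
y = 36 (y = (-6)**2 = 36)
B(t, M) = -7709/2610 (B(t, M) = -3 + (-26/36 + 83/87)/5 = -3 + (-26*1/36 + 83*(1/87))/5 = -3 + (-13/18 + 83/87)/5 = -3 + (1/5)*(121/522) = -3 + 121/2610 = -7709/2610)
B(q(9), -16) + 1714 = -7709/2610 + 1714 = 4465831/2610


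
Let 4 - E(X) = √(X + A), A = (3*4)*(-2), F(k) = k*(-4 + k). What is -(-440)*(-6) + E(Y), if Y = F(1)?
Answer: -2636 - 3*I*√3 ≈ -2636.0 - 5.1962*I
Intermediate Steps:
A = -24 (A = 12*(-2) = -24)
Y = -3 (Y = 1*(-4 + 1) = 1*(-3) = -3)
E(X) = 4 - √(-24 + X) (E(X) = 4 - √(X - 24) = 4 - √(-24 + X))
-(-440)*(-6) + E(Y) = -(-440)*(-6) + (4 - √(-24 - 3)) = -40*66 + (4 - √(-27)) = -2640 + (4 - 3*I*√3) = -2636 - 3*I*√3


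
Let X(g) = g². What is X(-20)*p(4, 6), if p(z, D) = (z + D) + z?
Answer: 5600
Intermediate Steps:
p(z, D) = D + 2*z (p(z, D) = (D + z) + z = D + 2*z)
X(-20)*p(4, 6) = (-20)²*(6 + 2*4) = 400*(6 + 8) = 400*14 = 5600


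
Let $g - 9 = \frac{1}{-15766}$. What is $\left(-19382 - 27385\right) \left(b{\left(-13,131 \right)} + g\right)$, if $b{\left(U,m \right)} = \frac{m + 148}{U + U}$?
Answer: $\frac{8295249858}{102479} \approx 80946.0$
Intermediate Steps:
$b{\left(U,m \right)} = \frac{148 + m}{2 U}$
$g = \frac{141893}{15766}$ ($g = 9 + \frac{1}{-15766} = 9 - \frac{1}{15766} = \frac{141893}{15766} \approx 8.9999$)
$\left(-19382 - 27385\right) \left(b{\left(-13,131 \right)} + g\right) = \left(-19382 - 27385\right) \left(\frac{148 + 131}{2 \left(-13\right)} + \frac{141893}{15766}\right) = - 46767 \left(\frac{1}{2} \left(- \frac{1}{13}\right) 279 + \frac{141893}{15766}\right) = - 46767 \left(- \frac{279}{26} + \frac{141893}{15766}\right) = \left(-46767\right) \left(- \frac{177374}{102479}\right) = \frac{8295249858}{102479}$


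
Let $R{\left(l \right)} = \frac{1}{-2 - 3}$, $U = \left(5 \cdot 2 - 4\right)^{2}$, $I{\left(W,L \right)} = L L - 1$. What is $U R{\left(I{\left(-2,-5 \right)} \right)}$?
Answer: $- \frac{36}{5} \approx -7.2$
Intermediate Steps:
$I{\left(W,L \right)} = -1 + L^{2}$ ($I{\left(W,L \right)} = L^{2} - 1 = -1 + L^{2}$)
$U = 36$ ($U = \left(10 - 4\right)^{2} = 6^{2} = 36$)
$R{\left(l \right)} = - \frac{1}{5}$ ($R{\left(l \right)} = \frac{1}{-5} = - \frac{1}{5}$)
$U R{\left(I{\left(-2,-5 \right)} \right)} = 36 \left(- \frac{1}{5}\right) = - \frac{36}{5}$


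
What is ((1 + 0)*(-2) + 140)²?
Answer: 19044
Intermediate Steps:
((1 + 0)*(-2) + 140)² = (1*(-2) + 140)² = (-2 + 140)² = 138² = 19044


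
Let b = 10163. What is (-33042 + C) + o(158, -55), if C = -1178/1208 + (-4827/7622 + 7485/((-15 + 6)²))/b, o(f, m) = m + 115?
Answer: -20832974678754865/631628295444 ≈ -32983.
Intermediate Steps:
o(f, m) = 115 + m
C = -610238420857/631628295444 (C = -1178/1208 + (-4827/7622 + 7485/((-15 + 6)²))/10163 = -1178*1/1208 + (-4827*1/7622 + 7485/((-9)²))*(1/10163) = -589/604 + (-4827/7622 + 7485/81)*(1/10163) = -589/604 + (-4827/7622 + 7485*(1/81))*(1/10163) = -589/604 + (-4827/7622 + 2495/27)*(1/10163) = -589/604 + (18886561/205794)*(1/10163) = -589/604 + 18886561/2091484422 = -610238420857/631628295444 ≈ -0.96614)
(-33042 + C) + o(158, -55) = (-33042 - 610238420857/631628295444) + (115 - 55) = -20870872376481505/631628295444 + 60 = -20832974678754865/631628295444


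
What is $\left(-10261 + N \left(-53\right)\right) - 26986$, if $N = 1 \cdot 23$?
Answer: $-38466$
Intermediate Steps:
$N = 23$
$\left(-10261 + N \left(-53\right)\right) - 26986 = \left(-10261 + 23 \left(-53\right)\right) - 26986 = \left(-10261 - 1219\right) - 26986 = -11480 - 26986 = -38466$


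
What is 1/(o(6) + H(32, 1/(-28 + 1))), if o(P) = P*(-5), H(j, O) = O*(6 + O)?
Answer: -729/22031 ≈ -0.033090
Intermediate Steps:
o(P) = -5*P
1/(o(6) + H(32, 1/(-28 + 1))) = 1/(-5*6 + (6 + 1/(-28 + 1))/(-28 + 1)) = 1/(-30 + (6 + 1/(-27))/(-27)) = 1/(-30 - (6 - 1/27)/27) = 1/(-30 - 1/27*161/27) = 1/(-30 - 161/729) = 1/(-22031/729) = -729/22031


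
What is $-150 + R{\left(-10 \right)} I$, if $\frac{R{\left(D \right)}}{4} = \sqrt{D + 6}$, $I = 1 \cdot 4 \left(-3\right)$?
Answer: $-150 - 96 i \approx -150.0 - 96.0 i$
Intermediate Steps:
$I = -12$ ($I = 4 \left(-3\right) = -12$)
$R{\left(D \right)} = 4 \sqrt{6 + D}$ ($R{\left(D \right)} = 4 \sqrt{D + 6} = 4 \sqrt{6 + D}$)
$-150 + R{\left(-10 \right)} I = -150 + 4 \sqrt{6 - 10} \left(-12\right) = -150 + 4 \sqrt{-4} \left(-12\right) = -150 + 4 \cdot 2 i \left(-12\right) = -150 + 8 i \left(-12\right) = -150 - 96 i$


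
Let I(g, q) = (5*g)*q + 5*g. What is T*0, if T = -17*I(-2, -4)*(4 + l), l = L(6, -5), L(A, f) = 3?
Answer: 0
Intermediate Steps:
l = 3
I(g, q) = 5*g + 5*g*q (I(g, q) = 5*g*q + 5*g = 5*g + 5*g*q)
T = -3570 (T = -17*5*(-2)*(1 - 4)*(4 + 3) = -17*5*(-2)*(-3)*7 = -510*7 = -17*210 = -3570)
T*0 = -3570*0 = 0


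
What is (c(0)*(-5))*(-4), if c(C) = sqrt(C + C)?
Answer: 0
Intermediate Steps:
c(C) = sqrt(2)*sqrt(C) (c(C) = sqrt(2*C) = sqrt(2)*sqrt(C))
(c(0)*(-5))*(-4) = ((sqrt(2)*sqrt(0))*(-5))*(-4) = ((sqrt(2)*0)*(-5))*(-4) = (0*(-5))*(-4) = 0*(-4) = 0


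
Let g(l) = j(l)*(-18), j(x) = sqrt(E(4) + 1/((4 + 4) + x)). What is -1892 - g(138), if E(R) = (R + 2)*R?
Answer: -1892 + 9*sqrt(511730)/73 ≈ -1803.8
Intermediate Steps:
E(R) = R*(2 + R) (E(R) = (2 + R)*R = R*(2 + R))
j(x) = sqrt(24 + 1/(8 + x)) (j(x) = sqrt(4*(2 + 4) + 1/((4 + 4) + x)) = sqrt(4*6 + 1/(8 + x)) = sqrt(24 + 1/(8 + x)))
g(l) = -18*sqrt((193 + 24*l)/(8 + l)) (g(l) = sqrt((193 + 24*l)/(8 + l))*(-18) = -18*sqrt((193 + 24*l)/(8 + l)))
-1892 - g(138) = -1892 - (-18)*sqrt((193 + 24*138)/(8 + 138)) = -1892 - (-18)*sqrt((193 + 3312)/146) = -1892 - (-18)*sqrt((1/146)*3505) = -1892 - (-18)*sqrt(3505/146) = -1892 - (-18)*sqrt(511730)/146 = -1892 - (-9)*sqrt(511730)/73 = -1892 + 9*sqrt(511730)/73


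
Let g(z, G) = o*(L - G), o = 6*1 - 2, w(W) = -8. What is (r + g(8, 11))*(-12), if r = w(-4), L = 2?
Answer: 528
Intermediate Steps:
r = -8
o = 4 (o = 6 - 2 = 4)
g(z, G) = 8 - 4*G (g(z, G) = 4*(2 - G) = 8 - 4*G)
(r + g(8, 11))*(-12) = (-8 + (8 - 4*11))*(-12) = (-8 + (8 - 44))*(-12) = (-8 - 36)*(-12) = -44*(-12) = 528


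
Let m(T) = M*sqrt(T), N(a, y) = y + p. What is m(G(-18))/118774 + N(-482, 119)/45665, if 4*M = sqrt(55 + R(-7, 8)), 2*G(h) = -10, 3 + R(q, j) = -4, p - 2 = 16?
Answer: 137/45665 + I*sqrt(15)/118774 ≈ 0.0030001 + 3.2608e-5*I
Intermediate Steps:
p = 18 (p = 2 + 16 = 18)
R(q, j) = -7 (R(q, j) = -3 - 4 = -7)
G(h) = -5 (G(h) = (1/2)*(-10) = -5)
N(a, y) = 18 + y (N(a, y) = y + 18 = 18 + y)
M = sqrt(3) (M = sqrt(55 - 7)/4 = sqrt(48)/4 = (4*sqrt(3))/4 = sqrt(3) ≈ 1.7320)
m(T) = sqrt(3)*sqrt(T)
m(G(-18))/118774 + N(-482, 119)/45665 = (sqrt(3)*sqrt(-5))/118774 + (18 + 119)/45665 = (sqrt(3)*(I*sqrt(5)))*(1/118774) + 137*(1/45665) = (I*sqrt(15))*(1/118774) + 137/45665 = I*sqrt(15)/118774 + 137/45665 = 137/45665 + I*sqrt(15)/118774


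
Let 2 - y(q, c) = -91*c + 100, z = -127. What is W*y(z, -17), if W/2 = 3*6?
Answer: -59220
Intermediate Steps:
W = 36 (W = 2*(3*6) = 2*18 = 36)
y(q, c) = -98 + 91*c (y(q, c) = 2 - (-91*c + 100) = 2 - (100 - 91*c) = 2 + (-100 + 91*c) = -98 + 91*c)
W*y(z, -17) = 36*(-98 + 91*(-17)) = 36*(-98 - 1547) = 36*(-1645) = -59220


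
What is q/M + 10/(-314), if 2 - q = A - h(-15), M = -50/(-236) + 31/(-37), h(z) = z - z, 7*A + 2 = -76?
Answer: -63158159/3003567 ≈ -21.028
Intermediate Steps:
A = -78/7 (A = -2/7 + (⅐)*(-76) = -2/7 - 76/7 = -78/7 ≈ -11.143)
h(z) = 0
M = -2733/4366 (M = -50*(-1/236) + 31*(-1/37) = 25/118 - 31/37 = -2733/4366 ≈ -0.62597)
q = 92/7 (q = 2 - (-78/7 - 1*0) = 2 - (-78/7 + 0) = 2 - 1*(-78/7) = 2 + 78/7 = 92/7 ≈ 13.143)
q/M + 10/(-314) = 92/(7*(-2733/4366)) + 10/(-314) = (92/7)*(-4366/2733) + 10*(-1/314) = -401672/19131 - 5/157 = -63158159/3003567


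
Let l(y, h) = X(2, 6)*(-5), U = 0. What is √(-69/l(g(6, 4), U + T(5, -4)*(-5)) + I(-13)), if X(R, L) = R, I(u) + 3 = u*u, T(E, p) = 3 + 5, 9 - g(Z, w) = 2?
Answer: √17290/10 ≈ 13.149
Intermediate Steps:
g(Z, w) = 7 (g(Z, w) = 9 - 1*2 = 9 - 2 = 7)
T(E, p) = 8
I(u) = -3 + u² (I(u) = -3 + u*u = -3 + u²)
l(y, h) = -10 (l(y, h) = 2*(-5) = -10)
√(-69/l(g(6, 4), U + T(5, -4)*(-5)) + I(-13)) = √(-69/(-10) + (-3 + (-13)²)) = √(-69*(-⅒) + (-3 + 169)) = √(69/10 + 166) = √(1729/10) = √17290/10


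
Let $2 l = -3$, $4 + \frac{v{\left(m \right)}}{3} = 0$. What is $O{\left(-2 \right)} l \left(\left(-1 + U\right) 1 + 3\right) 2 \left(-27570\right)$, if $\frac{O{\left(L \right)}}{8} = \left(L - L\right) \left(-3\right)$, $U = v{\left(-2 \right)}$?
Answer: $0$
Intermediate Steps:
$v{\left(m \right)} = -12$ ($v{\left(m \right)} = -12 + 3 \cdot 0 = -12 + 0 = -12$)
$U = -12$
$l = - \frac{3}{2}$ ($l = \frac{1}{2} \left(-3\right) = - \frac{3}{2} \approx -1.5$)
$O{\left(L \right)} = 0$ ($O{\left(L \right)} = 8 \left(L - L\right) \left(-3\right) = 8 \cdot 0 \left(-3\right) = 8 \cdot 0 = 0$)
$O{\left(-2 \right)} l \left(\left(-1 + U\right) 1 + 3\right) 2 \left(-27570\right) = 0 \left(- \frac{3}{2}\right) \left(\left(-1 - 12\right) 1 + 3\right) 2 \left(-27570\right) = 0 \left(\left(-13\right) 1 + 3\right) 2 \left(-27570\right) = 0 \left(-13 + 3\right) 2 \left(-27570\right) = 0 \left(-10\right) 2 \left(-27570\right) = 0 \cdot 2 \left(-27570\right) = 0 \left(-27570\right) = 0$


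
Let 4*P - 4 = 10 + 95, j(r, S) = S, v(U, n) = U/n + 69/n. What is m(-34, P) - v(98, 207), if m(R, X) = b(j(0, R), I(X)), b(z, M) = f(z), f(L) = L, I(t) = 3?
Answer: -7205/207 ≈ -34.807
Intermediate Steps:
v(U, n) = 69/n + U/n
P = 109/4 (P = 1 + (10 + 95)/4 = 1 + (¼)*105 = 1 + 105/4 = 109/4 ≈ 27.250)
b(z, M) = z
m(R, X) = R
m(-34, P) - v(98, 207) = -34 - (69 + 98)/207 = -34 - 167/207 = -7205/207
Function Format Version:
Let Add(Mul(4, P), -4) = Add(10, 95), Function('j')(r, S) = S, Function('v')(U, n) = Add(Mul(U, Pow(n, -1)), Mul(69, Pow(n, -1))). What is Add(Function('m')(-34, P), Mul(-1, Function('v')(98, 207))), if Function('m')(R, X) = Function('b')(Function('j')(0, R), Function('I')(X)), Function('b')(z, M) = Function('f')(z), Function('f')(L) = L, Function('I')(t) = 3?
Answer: Rational(-7205, 207) ≈ -34.807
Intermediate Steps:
Function('v')(U, n) = Add(Mul(69, Pow(n, -1)), Mul(U, Pow(n, -1)))
P = Rational(109, 4) (P = Add(1, Mul(Rational(1, 4), Add(10, 95))) = Add(1, Mul(Rational(1, 4), 105)) = Add(1, Rational(105, 4)) = Rational(109, 4) ≈ 27.250)
Function('b')(z, M) = z
Function('m')(R, X) = R
Add(Function('m')(-34, P), Mul(-1, Function('v')(98, 207))) = Add(-34, Mul(-1, Mul(Pow(207, -1), Add(69, 98)))) = Add(-34, Mul(-1, Mul(Rational(1, 207), 167))) = Add(-34, Mul(-1, Rational(167, 207))) = Add(-34, Rational(-167, 207)) = Rational(-7205, 207)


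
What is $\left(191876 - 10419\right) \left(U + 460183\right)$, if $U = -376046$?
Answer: $15267247609$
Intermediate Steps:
$\left(191876 - 10419\right) \left(U + 460183\right) = \left(191876 - 10419\right) \left(-376046 + 460183\right) = 181457 \cdot 84137 = 15267247609$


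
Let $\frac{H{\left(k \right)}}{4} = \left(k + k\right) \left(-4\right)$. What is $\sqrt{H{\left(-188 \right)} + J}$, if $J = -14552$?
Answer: $2 i \sqrt{2134} \approx 92.391 i$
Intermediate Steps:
$H{\left(k \right)} = - 32 k$ ($H{\left(k \right)} = 4 \left(k + k\right) \left(-4\right) = 4 \cdot 2 k \left(-4\right) = 4 \left(- 8 k\right) = - 32 k$)
$\sqrt{H{\left(-188 \right)} + J} = \sqrt{\left(-32\right) \left(-188\right) - 14552} = \sqrt{6016 - 14552} = \sqrt{-8536} = 2 i \sqrt{2134}$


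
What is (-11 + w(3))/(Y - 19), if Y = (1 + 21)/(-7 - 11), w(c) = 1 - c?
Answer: 9/14 ≈ 0.64286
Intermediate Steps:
Y = -11/9 (Y = 22/(-18) = 22*(-1/18) = -11/9 ≈ -1.2222)
(-11 + w(3))/(Y - 19) = (-11 + (1 - 1*3))/(-11/9 - 19) = (-11 + (1 - 3))/(-182/9) = -9*(-11 - 2)/182 = -9/182*(-13) = 9/14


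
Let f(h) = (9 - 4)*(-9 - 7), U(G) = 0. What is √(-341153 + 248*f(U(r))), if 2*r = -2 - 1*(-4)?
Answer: I*√360993 ≈ 600.83*I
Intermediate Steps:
r = 1 (r = (-2 - 1*(-4))/2 = (-2 + 4)/2 = (½)*2 = 1)
f(h) = -80 (f(h) = 5*(-16) = -80)
√(-341153 + 248*f(U(r))) = √(-341153 + 248*(-80)) = √(-341153 - 19840) = √(-360993) = I*√360993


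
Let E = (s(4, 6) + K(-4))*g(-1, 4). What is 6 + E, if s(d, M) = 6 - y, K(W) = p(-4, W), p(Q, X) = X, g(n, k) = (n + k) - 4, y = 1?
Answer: 5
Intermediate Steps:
g(n, k) = -4 + k + n (g(n, k) = (k + n) - 4 = -4 + k + n)
K(W) = W
s(d, M) = 5 (s(d, M) = 6 - 1*1 = 6 - 1 = 5)
E = -1 (E = (5 - 4)*(-4 + 4 - 1) = 1*(-1) = -1)
6 + E = 6 - 1 = 5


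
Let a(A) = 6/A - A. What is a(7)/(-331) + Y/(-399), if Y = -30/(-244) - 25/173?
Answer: 51881411/2787448314 ≈ 0.018613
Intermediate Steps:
Y = -455/21106 (Y = -30*(-1/244) - 25*1/173 = 15/122 - 25/173 = -455/21106 ≈ -0.021558)
a(A) = -A + 6/A
a(7)/(-331) + Y/(-399) = (-1*7 + 6/7)/(-331) - 455/21106/(-399) = (-7 + 6*(1/7))*(-1/331) - 455/21106*(-1/399) = (-7 + 6/7)*(-1/331) + 65/1203042 = -43/7*(-1/331) + 65/1203042 = 43/2317 + 65/1203042 = 51881411/2787448314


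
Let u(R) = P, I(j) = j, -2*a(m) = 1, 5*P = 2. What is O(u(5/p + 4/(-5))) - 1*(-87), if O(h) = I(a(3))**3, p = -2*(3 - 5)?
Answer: 695/8 ≈ 86.875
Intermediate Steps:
P = 2/5 (P = (1/5)*2 = 2/5 ≈ 0.40000)
a(m) = -1/2 (a(m) = -1/2*1 = -1/2)
p = 4 (p = -2*(-2) = 4)
u(R) = 2/5
O(h) = -1/8 (O(h) = (-1/2)**3 = -1/8)
O(u(5/p + 4/(-5))) - 1*(-87) = -1/8 - 1*(-87) = -1/8 + 87 = 695/8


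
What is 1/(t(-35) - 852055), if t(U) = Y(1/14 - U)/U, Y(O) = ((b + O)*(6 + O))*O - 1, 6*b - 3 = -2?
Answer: -36015/30738989921 ≈ -1.1716e-6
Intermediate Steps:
b = ⅙ (b = ½ + (⅙)*(-2) = ½ - ⅓ = ⅙ ≈ 0.16667)
Y(O) = -1 + O*(6 + O)*(⅙ + O) (Y(O) = ((⅙ + O)*(6 + O))*O - 1 = ((6 + O)*(⅙ + O))*O - 1 = O*(6 + O)*(⅙ + O) - 1 = -1 + O*(6 + O)*(⅙ + O))
t(U) = (-13/14 + (1/14 - U)³ - U + 37*(1/14 - U)²/6)/U (t(U) = (-1 + (1/14 - U) + (1/14 - U)³ + 37*(1/14 - U)²/6)/U = (-13/14 + (1/14 - U)³ - U + 37*(1/14 - U)²/6)/U)
1/(t(-35) - 852055) = 1/((-1115/588 - 1*(-35)² - 3691/4116/(-35) + (134/21)*(-35)) - 852055) = 1/((-1115/588 - 1*1225 - 3691/4116*(-1/35) - 670/3) - 852055) = 1/((-1115/588 - 1225 + 3691/144060 - 670/3) - 852055) = 1/(-52229096/36015 - 852055) = 1/(-30738989921/36015) = -36015/30738989921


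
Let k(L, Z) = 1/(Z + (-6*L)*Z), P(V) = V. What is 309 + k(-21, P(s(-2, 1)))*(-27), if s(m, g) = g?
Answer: 39216/127 ≈ 308.79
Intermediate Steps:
k(L, Z) = 1/(Z - 6*L*Z)
309 + k(-21, P(s(-2, 1)))*(-27) = 309 - 1/(1*(-1 + 6*(-21)))*(-27) = 309 - 1*1/(-1 - 126)*(-27) = 309 - 1*1/(-127)*(-27) = 309 - 1*1*(-1/127)*(-27) = 309 + (1/127)*(-27) = 309 - 27/127 = 39216/127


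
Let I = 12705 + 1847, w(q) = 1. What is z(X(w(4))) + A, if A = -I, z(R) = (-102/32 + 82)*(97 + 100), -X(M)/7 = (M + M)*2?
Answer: 15585/16 ≈ 974.06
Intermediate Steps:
X(M) = -28*M (X(M) = -7*(M + M)*2 = -7*2*M*2 = -28*M)
I = 14552
z(R) = 248417/16 (z(R) = (-102*1/32 + 82)*197 = (-51/16 + 82)*197 = (1261/16)*197 = 248417/16)
A = -14552 (A = -1*14552 = -14552)
z(X(w(4))) + A = 248417/16 - 14552 = 15585/16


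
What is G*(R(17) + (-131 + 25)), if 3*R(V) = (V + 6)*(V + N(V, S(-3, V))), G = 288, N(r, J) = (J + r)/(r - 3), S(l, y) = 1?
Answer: 68928/7 ≈ 9846.9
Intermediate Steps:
N(r, J) = (J + r)/(-3 + r)
R(V) = (6 + V)*(V + (1 + V)/(-3 + V))/3 (R(V) = ((V + 6)*(V + (1 + V)/(-3 + V)))/3 = ((6 + V)*(V + (1 + V)/(-3 + V)))/3 = (6 + V)*(V + (1 + V)/(-3 + V))/3)
G*(R(17) + (-131 + 25)) = 288*((6 + 17³ - 11*17 + 4*17²)/(3*(-3 + 17)) + (-131 + 25)) = 288*((⅓)*(6 + 4913 - 187 + 4*289)/14 - 106) = 288*((⅓)*(1/14)*(6 + 4913 - 187 + 1156) - 106) = 288*((⅓)*(1/14)*5888 - 106) = 288*(2944/21 - 106) = 288*(718/21) = 68928/7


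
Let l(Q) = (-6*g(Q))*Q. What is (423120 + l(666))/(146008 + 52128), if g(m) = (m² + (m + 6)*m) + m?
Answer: -445388223/24767 ≈ -17983.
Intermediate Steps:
g(m) = m + m² + m*(6 + m) (g(m) = (m² + (6 + m)*m) + m = (m² + m*(6 + m)) + m = m + m² + m*(6 + m))
l(Q) = -6*Q²*(7 + 2*Q) (l(Q) = (-6*Q*(7 + 2*Q))*Q = -6*Q²*(7 + 2*Q))
(423120 + l(666))/(146008 + 52128) = (423120 + 666²*(-42 - 12*666))/(146008 + 52128) = (423120 + 443556*(-42 - 7992))/198136 = (423120 + 443556*(-8034))*(1/198136) = (423120 - 3563528904)*(1/198136) = -3563105784*1/198136 = -445388223/24767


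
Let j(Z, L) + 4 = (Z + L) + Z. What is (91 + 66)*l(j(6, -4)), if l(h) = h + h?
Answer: 1256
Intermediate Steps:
j(Z, L) = -4 + L + 2*Z (j(Z, L) = -4 + ((Z + L) + Z) = -4 + ((L + Z) + Z) = -4 + (L + 2*Z) = -4 + L + 2*Z)
l(h) = 2*h
(91 + 66)*l(j(6, -4)) = (91 + 66)*(2*(-4 - 4 + 2*6)) = 157*(2*(-4 - 4 + 12)) = 157*(2*4) = 157*8 = 1256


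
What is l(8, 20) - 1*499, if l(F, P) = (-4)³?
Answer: -563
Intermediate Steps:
l(F, P) = -64
l(8, 20) - 1*499 = -64 - 1*499 = -64 - 499 = -563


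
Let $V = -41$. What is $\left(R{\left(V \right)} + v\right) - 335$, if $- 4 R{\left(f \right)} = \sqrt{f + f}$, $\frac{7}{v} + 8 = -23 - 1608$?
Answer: $- \frac{549072}{1639} - \frac{i \sqrt{82}}{4} \approx -335.0 - 2.2638 i$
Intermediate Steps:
$v = - \frac{7}{1639}$ ($v = \frac{7}{-8 - 1631} = \frac{7}{-1639} = 7 \left(- \frac{1}{1639}\right) = - \frac{7}{1639} \approx -0.0042709$)
$R{\left(f \right)} = - \frac{\sqrt{2} \sqrt{f}}{4}$ ($R{\left(f \right)} = - \frac{\sqrt{f + f}}{4} = - \frac{\sqrt{2 f}}{4} = - \frac{\sqrt{2} \sqrt{f}}{4}$)
$\left(R{\left(V \right)} + v\right) - 335 = \left(- \frac{\sqrt{2} \sqrt{-41}}{4} - \frac{7}{1639}\right) - 335 = \left(- \frac{\sqrt{2} i \sqrt{41}}{4} - \frac{7}{1639}\right) - 335 = \left(- \frac{i \sqrt{82}}{4} - \frac{7}{1639}\right) - 335 = \left(- \frac{7}{1639} - \frac{i \sqrt{82}}{4}\right) - 335 = - \frac{549072}{1639} - \frac{i \sqrt{82}}{4}$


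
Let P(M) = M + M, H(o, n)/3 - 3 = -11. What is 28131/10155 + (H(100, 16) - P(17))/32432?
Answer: 151959267/54891160 ≈ 2.7684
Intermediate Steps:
H(o, n) = -24 (H(o, n) = 9 + 3*(-11) = 9 - 33 = -24)
P(M) = 2*M
28131/10155 + (H(100, 16) - P(17))/32432 = 28131/10155 + (-24 - 2*17)/32432 = 28131*(1/10155) + (-24 - 1*34)*(1/32432) = 9377/3385 + (-24 - 34)*(1/32432) = 9377/3385 - 58*1/32432 = 9377/3385 - 29/16216 = 151959267/54891160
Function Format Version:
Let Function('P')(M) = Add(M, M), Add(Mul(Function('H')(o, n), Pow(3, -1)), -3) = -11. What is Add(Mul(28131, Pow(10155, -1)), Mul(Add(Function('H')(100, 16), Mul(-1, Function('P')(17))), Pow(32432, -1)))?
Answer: Rational(151959267, 54891160) ≈ 2.7684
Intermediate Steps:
Function('H')(o, n) = -24 (Function('H')(o, n) = Add(9, Mul(3, -11)) = Add(9, -33) = -24)
Function('P')(M) = Mul(2, M)
Add(Mul(28131, Pow(10155, -1)), Mul(Add(Function('H')(100, 16), Mul(-1, Function('P')(17))), Pow(32432, -1))) = Add(Mul(28131, Pow(10155, -1)), Mul(Add(-24, Mul(-1, Mul(2, 17))), Pow(32432, -1))) = Add(Mul(28131, Rational(1, 10155)), Mul(Add(-24, Mul(-1, 34)), Rational(1, 32432))) = Add(Rational(9377, 3385), Mul(Add(-24, -34), Rational(1, 32432))) = Add(Rational(9377, 3385), Mul(-58, Rational(1, 32432))) = Add(Rational(9377, 3385), Rational(-29, 16216)) = Rational(151959267, 54891160)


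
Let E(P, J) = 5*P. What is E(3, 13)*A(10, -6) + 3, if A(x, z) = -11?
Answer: -162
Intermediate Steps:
E(3, 13)*A(10, -6) + 3 = (5*3)*(-11) + 3 = 15*(-11) + 3 = -165 + 3 = -162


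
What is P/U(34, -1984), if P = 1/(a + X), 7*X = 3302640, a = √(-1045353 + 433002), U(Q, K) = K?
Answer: -160545/150280573430564 + 49*I*√68039/7213467524667072 ≈ -1.0683e-9 + 1.7719e-12*I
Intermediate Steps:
a = 3*I*√68039 (a = √(-612351) = 3*I*√68039 ≈ 782.53*I)
X = 3302640/7 (X = (⅐)*3302640 = 3302640/7 ≈ 4.7181e+5)
P = 1/(3302640/7 + 3*I*√68039) (P = 1/(3*I*√68039 + 3302640/7) = 1/(3302640/7 + 3*I*√68039) ≈ 2.1195e-6 - 3.52e-9*I)
P/U(34, -1984) = (2568720/1211940108311 - 49*I*√68039/3635820324933)/(-1984) = (2568720/1211940108311 - 49*I*√68039/3635820324933)*(-1/1984) = -160545/150280573430564 + 49*I*√68039/7213467524667072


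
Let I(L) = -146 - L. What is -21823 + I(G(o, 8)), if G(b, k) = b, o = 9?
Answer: -21978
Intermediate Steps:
-21823 + I(G(o, 8)) = -21823 + (-146 - 1*9) = -21823 + (-146 - 9) = -21823 - 155 = -21978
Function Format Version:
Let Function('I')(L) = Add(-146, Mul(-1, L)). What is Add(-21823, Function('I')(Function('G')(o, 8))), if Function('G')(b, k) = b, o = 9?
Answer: -21978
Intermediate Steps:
Add(-21823, Function('I')(Function('G')(o, 8))) = Add(-21823, Add(-146, Mul(-1, 9))) = Add(-21823, Add(-146, -9)) = Add(-21823, -155) = -21978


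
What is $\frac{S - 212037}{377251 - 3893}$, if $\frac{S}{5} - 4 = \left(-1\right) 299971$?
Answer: $- \frac{855936}{186679} \approx -4.5851$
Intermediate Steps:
$S = -1499835$ ($S = 20 + 5 \left(\left(-1\right) 299971\right) = 20 + 5 \left(-299971\right) = 20 - 1499855 = -1499835$)
$\frac{S - 212037}{377251 - 3893} = \frac{-1499835 - 212037}{377251 - 3893} = - \frac{1711872}{373358} = \left(-1711872\right) \frac{1}{373358} = - \frac{855936}{186679}$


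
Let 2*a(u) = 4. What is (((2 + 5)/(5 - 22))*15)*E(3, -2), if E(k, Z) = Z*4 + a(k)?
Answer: 630/17 ≈ 37.059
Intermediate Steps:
a(u) = 2 (a(u) = (½)*4 = 2)
E(k, Z) = 2 + 4*Z (E(k, Z) = Z*4 + 2 = 4*Z + 2 = 2 + 4*Z)
(((2 + 5)/(5 - 22))*15)*E(3, -2) = (((2 + 5)/(5 - 22))*15)*(2 + 4*(-2)) = ((7/(-17))*15)*(2 - 8) = ((7*(-1/17))*15)*(-6) = -7/17*15*(-6) = -105/17*(-6) = 630/17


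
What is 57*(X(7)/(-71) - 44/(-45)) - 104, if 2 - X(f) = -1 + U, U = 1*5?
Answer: -49694/1065 ≈ -46.661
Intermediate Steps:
U = 5
X(f) = -2 (X(f) = 2 - (-1 + 5) = 2 - 1*4 = 2 - 4 = -2)
57*(X(7)/(-71) - 44/(-45)) - 104 = 57*(-2/(-71) - 44/(-45)) - 104 = 57*(-2*(-1/71) - 44*(-1/45)) - 104 = 57*(2/71 + 44/45) - 104 = 57*(3214/3195) - 104 = 61066/1065 - 104 = -49694/1065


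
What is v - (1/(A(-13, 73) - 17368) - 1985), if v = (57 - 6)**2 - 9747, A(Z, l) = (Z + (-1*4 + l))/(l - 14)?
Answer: -5288249557/1024656 ≈ -5161.0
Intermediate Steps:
A(Z, l) = (-4 + Z + l)/(-14 + l) (A(Z, l) = (Z + (-4 + l))/(-14 + l) = (-4 + Z + l)/(-14 + l))
v = -7146 (v = 51**2 - 9747 = 2601 - 9747 = -7146)
v - (1/(A(-13, 73) - 17368) - 1985) = -7146 - (1/((-4 - 13 + 73)/(-14 + 73) - 17368) - 1985) = -7146 - (1/(56/59 - 17368) - 1985) = -7146 - (1/(-1024656/59) - 1985) = -7146 - (-59/1024656 - 1985) = -7146 - 1*(-2033942219/1024656) = -7146 + 2033942219/1024656 = -5288249557/1024656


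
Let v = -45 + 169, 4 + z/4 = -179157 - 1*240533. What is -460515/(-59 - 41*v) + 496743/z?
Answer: 256848926797/2877981656 ≈ 89.246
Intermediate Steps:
z = -1678776 (z = -16 + 4*(-179157 - 1*240533) = -16 + 4*(-179157 - 240533) = -16 + 4*(-419690) = -16 - 1678760 = -1678776)
v = 124
-460515/(-59 - 41*v) + 496743/z = -460515/(-59 - 41*124) + 496743/(-1678776) = -460515/(-59 - 5084) + 496743*(-1/1678776) = -460515/(-5143) - 165581/559592 = -460515*(-1/5143) - 165581/559592 = 460515/5143 - 165581/559592 = 256848926797/2877981656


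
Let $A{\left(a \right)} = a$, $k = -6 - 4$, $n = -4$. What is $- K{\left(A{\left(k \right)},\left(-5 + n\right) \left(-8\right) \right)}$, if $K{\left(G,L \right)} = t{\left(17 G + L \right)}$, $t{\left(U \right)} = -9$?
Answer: $9$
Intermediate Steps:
$k = -10$
$K{\left(G,L \right)} = -9$
$- K{\left(A{\left(k \right)},\left(-5 + n\right) \left(-8\right) \right)} = \left(-1\right) \left(-9\right) = 9$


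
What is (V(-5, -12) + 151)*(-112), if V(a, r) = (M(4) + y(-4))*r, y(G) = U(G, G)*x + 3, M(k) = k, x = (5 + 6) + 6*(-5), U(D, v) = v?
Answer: 94640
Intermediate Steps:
x = -19 (x = 11 - 30 = -19)
y(G) = 3 - 19*G (y(G) = G*(-19) + 3 = -19*G + 3 = 3 - 19*G)
V(a, r) = 83*r (V(a, r) = (4 + (3 - 19*(-4)))*r = (4 + (3 + 76))*r = (4 + 79)*r = 83*r)
(V(-5, -12) + 151)*(-112) = (83*(-12) + 151)*(-112) = (-996 + 151)*(-112) = -845*(-112) = 94640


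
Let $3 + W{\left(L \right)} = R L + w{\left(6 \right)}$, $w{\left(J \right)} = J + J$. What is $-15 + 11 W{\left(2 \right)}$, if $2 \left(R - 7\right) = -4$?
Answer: $194$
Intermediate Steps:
$R = 5$ ($R = 7 + \frac{1}{2} \left(-4\right) = 7 - 2 = 5$)
$w{\left(J \right)} = 2 J$
$W{\left(L \right)} = 9 + 5 L$ ($W{\left(L \right)} = -3 + \left(5 L + 2 \cdot 6\right) = -3 + \left(5 L + 12\right) = -3 + \left(12 + 5 L\right) = 9 + 5 L$)
$-15 + 11 W{\left(2 \right)} = -15 + 11 \left(9 + 5 \cdot 2\right) = -15 + 11 \left(9 + 10\right) = -15 + 11 \cdot 19 = -15 + 209 = 194$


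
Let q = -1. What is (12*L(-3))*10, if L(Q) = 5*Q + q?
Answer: -1920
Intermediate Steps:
L(Q) = -1 + 5*Q (L(Q) = 5*Q - 1 = -1 + 5*Q)
(12*L(-3))*10 = (12*(-1 + 5*(-3)))*10 = (12*(-1 - 15))*10 = (12*(-16))*10 = -192*10 = -1920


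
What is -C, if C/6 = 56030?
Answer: -336180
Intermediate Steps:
C = 336180 (C = 6*56030 = 336180)
-C = -1*336180 = -336180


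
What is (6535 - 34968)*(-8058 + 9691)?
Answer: -46431089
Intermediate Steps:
(6535 - 34968)*(-8058 + 9691) = -28433*1633 = -46431089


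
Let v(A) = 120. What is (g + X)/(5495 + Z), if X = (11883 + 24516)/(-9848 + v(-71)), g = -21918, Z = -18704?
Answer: 71084901/42832384 ≈ 1.6596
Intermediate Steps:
X = -36399/9728 (X = (11883 + 24516)/(-9848 + 120) = 36399/(-9728) = 36399*(-1/9728) = -36399/9728 ≈ -3.7417)
(g + X)/(5495 + Z) = (-21918 - 36399/9728)/(5495 - 18704) = -213254703/9728/(-13209) = -213254703/9728*(-1/13209) = 71084901/42832384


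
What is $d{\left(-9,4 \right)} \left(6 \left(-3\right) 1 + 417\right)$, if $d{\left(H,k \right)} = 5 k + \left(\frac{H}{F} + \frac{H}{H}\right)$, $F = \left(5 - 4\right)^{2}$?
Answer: $4788$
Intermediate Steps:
$F = 1$ ($F = 1^{2} = 1$)
$d{\left(H,k \right)} = 1 + H + 5 k$ ($d{\left(H,k \right)} = 5 k + \left(\frac{H}{1} + \frac{H}{H}\right) = 5 k + \left(H 1 + 1\right) = 5 k + \left(H + 1\right) = 5 k + \left(1 + H\right) = 1 + H + 5 k$)
$d{\left(-9,4 \right)} \left(6 \left(-3\right) 1 + 417\right) = \left(1 - 9 + 5 \cdot 4\right) \left(6 \left(-3\right) 1 + 417\right) = \left(1 - 9 + 20\right) \left(\left(-18\right) 1 + 417\right) = 12 \left(-18 + 417\right) = 12 \cdot 399 = 4788$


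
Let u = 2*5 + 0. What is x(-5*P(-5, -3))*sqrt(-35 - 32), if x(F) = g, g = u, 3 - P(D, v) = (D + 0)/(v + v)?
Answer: 10*I*sqrt(67) ≈ 81.854*I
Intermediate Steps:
P(D, v) = 3 - D/(2*v) (P(D, v) = 3 - (D + 0)/(v + v) = 3 - D/(2*v))
u = 10 (u = 10 + 0 = 10)
g = 10
x(F) = 10
x(-5*P(-5, -3))*sqrt(-35 - 32) = 10*sqrt(-35 - 32) = 10*sqrt(-67) = 10*(I*sqrt(67)) = 10*I*sqrt(67)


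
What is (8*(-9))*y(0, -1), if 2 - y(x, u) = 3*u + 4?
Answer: -72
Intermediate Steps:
y(x, u) = -2 - 3*u (y(x, u) = 2 - (3*u + 4) = 2 - (4 + 3*u) = 2 + (-4 - 3*u) = -2 - 3*u)
(8*(-9))*y(0, -1) = (8*(-9))*(-2 - 3*(-1)) = -72*(-2 + 3) = -72*1 = -72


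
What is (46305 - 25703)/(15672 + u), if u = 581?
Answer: 20602/16253 ≈ 1.2676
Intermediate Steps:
(46305 - 25703)/(15672 + u) = (46305 - 25703)/(15672 + 581) = 20602/16253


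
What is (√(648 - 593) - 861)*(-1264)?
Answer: 1088304 - 1264*√55 ≈ 1.0789e+6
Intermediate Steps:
(√(648 - 593) - 861)*(-1264) = (√55 - 861)*(-1264) = (-861 + √55)*(-1264) = 1088304 - 1264*√55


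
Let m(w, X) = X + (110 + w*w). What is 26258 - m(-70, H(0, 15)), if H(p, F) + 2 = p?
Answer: 21250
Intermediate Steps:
H(p, F) = -2 + p
m(w, X) = 110 + X + w² (m(w, X) = X + (110 + w²) = 110 + X + w²)
26258 - m(-70, H(0, 15)) = 26258 - (110 + (-2 + 0) + (-70)²) = 26258 - (110 - 2 + 4900) = 26258 - 1*5008 = 26258 - 5008 = 21250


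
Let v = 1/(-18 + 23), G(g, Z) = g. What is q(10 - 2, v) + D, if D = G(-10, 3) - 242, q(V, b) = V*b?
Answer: -1252/5 ≈ -250.40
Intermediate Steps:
v = ⅕ (v = 1/5 = ⅕ ≈ 0.20000)
D = -252 (D = -10 - 242 = -252)
q(10 - 2, v) + D = (10 - 2)*(⅕) - 252 = 8*(⅕) - 252 = 8/5 - 252 = -1252/5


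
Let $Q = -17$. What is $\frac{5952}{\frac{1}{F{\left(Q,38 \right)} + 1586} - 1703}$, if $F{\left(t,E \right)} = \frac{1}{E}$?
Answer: $- \frac{358721088}{102638069} \approx -3.495$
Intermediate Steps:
$\frac{5952}{\frac{1}{F{\left(Q,38 \right)} + 1586} - 1703} = \frac{5952}{\frac{1}{\frac{1}{38} + 1586} - 1703} = \frac{5952}{\frac{1}{\frac{60269}{38}} - 1703} = \frac{5952}{\frac{38}{60269} - 1703} = \frac{5952}{- \frac{102638069}{60269}} = 5952 \left(- \frac{60269}{102638069}\right) = - \frac{358721088}{102638069}$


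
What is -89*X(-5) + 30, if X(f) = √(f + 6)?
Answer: -59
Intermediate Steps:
X(f) = √(6 + f)
-89*X(-5) + 30 = -89*√(6 - 5) + 30 = -89*√1 + 30 = -89*1 + 30 = -89 + 30 = -59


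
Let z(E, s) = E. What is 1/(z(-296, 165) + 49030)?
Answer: 1/48734 ≈ 2.0520e-5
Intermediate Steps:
1/(z(-296, 165) + 49030) = 1/(-296 + 49030) = 1/48734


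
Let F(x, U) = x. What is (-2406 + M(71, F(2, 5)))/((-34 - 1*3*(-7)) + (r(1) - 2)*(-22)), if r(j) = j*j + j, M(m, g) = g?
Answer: 2404/13 ≈ 184.92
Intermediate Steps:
r(j) = j + j² (r(j) = j² + j = j + j²)
(-2406 + M(71, F(2, 5)))/((-34 - 1*3*(-7)) + (r(1) - 2)*(-22)) = (-2406 + 2)/((-34 - 1*3*(-7)) + (1*(1 + 1) - 2)*(-22)) = -2404/((-34 - 3*(-7)) + (1*2 - 2)*(-22)) = -2404/((-34 + 21) + (2 - 2)*(-22)) = -2404/(-13 + 0*(-22)) = -2404/(-13 + 0) = -2404/(-13) = -2404*(-1/13) = 2404/13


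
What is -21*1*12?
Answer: -252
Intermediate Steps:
-21*1*12 = -21*12 = -252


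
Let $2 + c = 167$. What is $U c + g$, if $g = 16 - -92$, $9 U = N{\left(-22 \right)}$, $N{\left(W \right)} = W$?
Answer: $- \frac{886}{3} \approx -295.33$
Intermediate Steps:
$c = 165$ ($c = -2 + 167 = 165$)
$U = - \frac{22}{9}$ ($U = \frac{1}{9} \left(-22\right) = - \frac{22}{9} \approx -2.4444$)
$g = 108$ ($g = 16 + 92 = 108$)
$U c + g = \left(- \frac{22}{9}\right) 165 + 108 = - \frac{1210}{3} + 108 = - \frac{886}{3}$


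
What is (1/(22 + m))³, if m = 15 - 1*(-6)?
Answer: 1/79507 ≈ 1.2578e-5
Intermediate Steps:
m = 21 (m = 15 + 6 = 21)
(1/(22 + m))³ = (1/(22 + 21))³ = (1/43)³ = 1/79507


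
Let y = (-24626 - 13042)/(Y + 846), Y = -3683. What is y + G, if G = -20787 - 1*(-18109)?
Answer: -7559818/2837 ≈ -2664.7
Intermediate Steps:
G = -2678 (G = -20787 + 18109 = -2678)
y = 37668/2837 (y = (-24626 - 13042)/(-3683 + 846) = -37668/(-2837) = -37668*(-1/2837) = 37668/2837 ≈ 13.277)
y + G = 37668/2837 - 2678 = -7559818/2837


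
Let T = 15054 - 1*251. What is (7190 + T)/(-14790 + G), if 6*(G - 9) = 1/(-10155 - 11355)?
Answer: -2838416580/1907635861 ≈ -1.4879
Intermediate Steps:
G = 1161539/129060 (G = 9 + 1/(6*(-10155 - 11355)) = 9 + (⅙)/(-21510) = 9 + (⅙)*(-1/21510) = 9 - 1/129060 = 1161539/129060 ≈ 9.0000)
T = 14803 (T = 15054 - 251 = 14803)
(7190 + T)/(-14790 + G) = (7190 + 14803)/(-14790 + 1161539/129060) = 21993/(-1907635861/129060) = 21993*(-129060/1907635861) = -2838416580/1907635861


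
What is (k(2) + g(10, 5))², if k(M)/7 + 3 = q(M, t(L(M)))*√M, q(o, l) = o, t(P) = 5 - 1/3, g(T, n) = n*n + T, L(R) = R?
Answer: 588 + 392*√2 ≈ 1142.4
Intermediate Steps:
g(T, n) = T + n² (g(T, n) = n² + T = T + n²)
t(P) = 14/3 (t(P) = 5 - 1*⅓ = 5 - ⅓ = 14/3)
k(M) = -21 + 7*M^(3/2) (k(M) = -21 + 7*(M*√M) = -21 + 7*M^(3/2))
(k(2) + g(10, 5))² = ((-21 + 7*2^(3/2)) + (10 + 5²))² = ((-21 + 7*(2*√2)) + (10 + 25))² = ((-21 + 14*√2) + 35)² = (14 + 14*√2)²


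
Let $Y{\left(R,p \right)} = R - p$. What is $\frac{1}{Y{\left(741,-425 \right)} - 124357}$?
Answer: $- \frac{1}{123191} \approx -8.1175 \cdot 10^{-6}$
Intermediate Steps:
$\frac{1}{Y{\left(741,-425 \right)} - 124357} = \frac{1}{\left(741 - -425\right) - 124357} = \frac{1}{\left(741 + 425\right) - 124357} = \frac{1}{1166 - 124357} = \frac{1}{-123191} = - \frac{1}{123191}$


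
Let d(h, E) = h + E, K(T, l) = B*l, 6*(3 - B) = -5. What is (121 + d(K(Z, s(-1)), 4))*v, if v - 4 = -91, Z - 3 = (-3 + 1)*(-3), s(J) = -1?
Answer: -21083/2 ≈ -10542.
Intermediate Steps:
B = 23/6 (B = 3 - ⅙*(-5) = 3 + ⅚ = 23/6 ≈ 3.8333)
Z = 9 (Z = 3 + (-3 + 1)*(-3) = 3 - 2*(-3) = 3 + 6 = 9)
v = -87 (v = 4 - 91 = -87)
K(T, l) = 23*l/6
d(h, E) = E + h
(121 + d(K(Z, s(-1)), 4))*v = (121 + (4 + (23/6)*(-1)))*(-87) = (121 + (4 - 23/6))*(-87) = (121 + ⅙)*(-87) = (727/6)*(-87) = -21083/2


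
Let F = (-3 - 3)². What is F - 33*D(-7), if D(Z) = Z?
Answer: 267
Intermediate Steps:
F = 36 (F = (-6)² = 36)
F - 33*D(-7) = 36 - 33*(-7) = 36 + 231 = 267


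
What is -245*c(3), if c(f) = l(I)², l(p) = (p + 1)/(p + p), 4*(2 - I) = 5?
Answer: -12005/36 ≈ -333.47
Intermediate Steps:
I = ¾ (I = 2 - ¼*5 = 2 - 5/4 = ¾ ≈ 0.75000)
l(p) = (1 + p)/(2*p) (l(p) = (1 + p)/((2*p)) = (1 + p)*(1/(2*p)) = (1 + p)/(2*p))
c(f) = 49/36 (c(f) = ((1 + ¾)/(2*(¾)))² = ((½)*(4/3)*(7/4))² = (7/6)² = 49/36)
-245*c(3) = -245*49/36 = -12005/36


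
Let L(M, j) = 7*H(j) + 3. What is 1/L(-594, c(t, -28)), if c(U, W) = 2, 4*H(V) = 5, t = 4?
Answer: 4/47 ≈ 0.085106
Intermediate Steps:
H(V) = 5/4 (H(V) = (¼)*5 = 5/4)
L(M, j) = 47/4 (L(M, j) = 7*(5/4) + 3 = 35/4 + 3 = 47/4)
1/L(-594, c(t, -28)) = 1/(47/4) = 4/47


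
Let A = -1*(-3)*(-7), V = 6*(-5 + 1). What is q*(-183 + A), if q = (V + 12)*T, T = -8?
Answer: -19584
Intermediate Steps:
V = -24 (V = 6*(-4) = -24)
A = -21 (A = 3*(-7) = -21)
q = 96 (q = (-24 + 12)*(-8) = -12*(-8) = 96)
q*(-183 + A) = 96*(-183 - 21) = 96*(-204) = -19584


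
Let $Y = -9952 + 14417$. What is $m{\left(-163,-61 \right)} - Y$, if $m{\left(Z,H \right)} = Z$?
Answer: $-4628$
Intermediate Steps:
$Y = 4465$
$m{\left(-163,-61 \right)} - Y = -163 - 4465 = -4628$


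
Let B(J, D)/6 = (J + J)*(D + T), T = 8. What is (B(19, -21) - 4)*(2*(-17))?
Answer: 100912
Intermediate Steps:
B(J, D) = 12*J*(8 + D) (B(J, D) = 6*((J + J)*(D + 8)) = 6*((2*J)*(8 + D)) = 6*(2*J*(8 + D)) = 12*J*(8 + D))
(B(19, -21) - 4)*(2*(-17)) = (12*19*(8 - 21) - 4)*(2*(-17)) = (12*19*(-13) - 4)*(-34) = (-2964 - 4)*(-34) = -2968*(-34) = 100912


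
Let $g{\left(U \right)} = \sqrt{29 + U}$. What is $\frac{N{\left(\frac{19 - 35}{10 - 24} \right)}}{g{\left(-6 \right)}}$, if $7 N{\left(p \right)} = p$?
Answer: $\frac{8 \sqrt{23}}{1127} \approx 0.034043$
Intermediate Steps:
$N{\left(p \right)} = \frac{p}{7}$
$\frac{N{\left(\frac{19 - 35}{10 - 24} \right)}}{g{\left(-6 \right)}} = \frac{\frac{1}{7} \frac{19 - 35}{10 - 24}}{\sqrt{29 - 6}} = \frac{\frac{1}{7} \left(- \frac{16}{-14}\right)}{\sqrt{23}} = \frac{\left(-16\right) \left(- \frac{1}{14}\right)}{7} \frac{\sqrt{23}}{23} = \frac{1}{7} \cdot \frac{8}{7} \frac{\sqrt{23}}{23} = \frac{8 \frac{\sqrt{23}}{23}}{49} = \frac{8 \sqrt{23}}{1127}$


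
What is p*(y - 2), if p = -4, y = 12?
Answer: -40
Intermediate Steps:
p*(y - 2) = -4*(12 - 2) = -4*10 = -40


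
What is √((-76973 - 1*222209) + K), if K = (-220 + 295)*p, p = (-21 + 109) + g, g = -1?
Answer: I*√292657 ≈ 540.98*I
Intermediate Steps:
p = 87 (p = (-21 + 109) - 1 = 88 - 1 = 87)
K = 6525 (K = (-220 + 295)*87 = 75*87 = 6525)
√((-76973 - 1*222209) + K) = √((-76973 - 1*222209) + 6525) = √((-76973 - 222209) + 6525) = √(-299182 + 6525) = √(-292657) = I*√292657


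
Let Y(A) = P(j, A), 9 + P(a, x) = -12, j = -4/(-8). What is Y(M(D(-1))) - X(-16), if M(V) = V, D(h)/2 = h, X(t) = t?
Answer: -5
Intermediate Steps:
j = 1/2 (j = -4*(-1/8) = 1/2 ≈ 0.50000)
D(h) = 2*h
P(a, x) = -21 (P(a, x) = -9 - 12 = -21)
Y(A) = -21
Y(M(D(-1))) - X(-16) = -21 - 1*(-16) = -21 + 16 = -5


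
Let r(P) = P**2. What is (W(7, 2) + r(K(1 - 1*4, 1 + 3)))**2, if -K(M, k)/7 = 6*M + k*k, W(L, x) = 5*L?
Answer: 53361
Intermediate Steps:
K(M, k) = -42*M - 7*k**2 (K(M, k) = -7*(6*M + k*k) = -7*(6*M + k**2) = -7*(k**2 + 6*M) = -42*M - 7*k**2)
(W(7, 2) + r(K(1 - 1*4, 1 + 3)))**2 = (5*7 + (-42*(1 - 1*4) - 7*(1 + 3)**2)**2)**2 = (35 + (-42*(1 - 4) - 7*4**2)**2)**2 = (35 + (-42*(-3) - 7*16)**2)**2 = (35 + (126 - 112)**2)**2 = (35 + 14**2)**2 = (35 + 196)**2 = 231**2 = 53361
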